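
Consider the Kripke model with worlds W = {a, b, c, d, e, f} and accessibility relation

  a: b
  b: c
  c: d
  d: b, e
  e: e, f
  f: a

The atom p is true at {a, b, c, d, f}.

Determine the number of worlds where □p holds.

a: successors {b}; p there: b:T. ✓
b: successors {c}; p there: c:T. ✓
c: successors {d}; p there: d:T. ✓
d: successors {b, e}; p there: b:T, e:F. ✗
e: successors {e, f}; p there: e:F, f:T. ✗
f: successors {a}; p there: a:T. ✓
Satisfying worlds: {a, b, c, f}.

4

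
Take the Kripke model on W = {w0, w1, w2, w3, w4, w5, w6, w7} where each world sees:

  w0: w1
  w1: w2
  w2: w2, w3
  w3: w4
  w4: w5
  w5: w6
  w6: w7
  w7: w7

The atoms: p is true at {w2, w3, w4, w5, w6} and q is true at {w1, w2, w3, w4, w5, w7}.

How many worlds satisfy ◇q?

7

w0: successors {w1}; q there: w1:T. ✓
w1: successors {w2}; q there: w2:T. ✓
w2: successors {w2, w3}; q there: w2:T, w3:T. ✓
w3: successors {w4}; q there: w4:T. ✓
w4: successors {w5}; q there: w5:T. ✓
w5: successors {w6}; q there: w6:F. ✗
w6: successors {w7}; q there: w7:T. ✓
w7: successors {w7}; q there: w7:T. ✓
Satisfying worlds: {w0, w1, w2, w3, w4, w6, w7}.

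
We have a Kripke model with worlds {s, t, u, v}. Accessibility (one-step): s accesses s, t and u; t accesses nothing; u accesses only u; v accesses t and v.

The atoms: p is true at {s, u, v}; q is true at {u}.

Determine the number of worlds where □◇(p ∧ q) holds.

2

s: successors {s, t, u}; ◇(p ∧ q) there: s:T, t:F, u:T. ✗
t: no successors, so □◇(p ∧ q) holds vacuously. ✓
u: successors {u}; ◇(p ∧ q) there: u:T. ✓
v: successors {t, v}; ◇(p ∧ q) there: t:F, v:F. ✗
Satisfying worlds: {t, u}.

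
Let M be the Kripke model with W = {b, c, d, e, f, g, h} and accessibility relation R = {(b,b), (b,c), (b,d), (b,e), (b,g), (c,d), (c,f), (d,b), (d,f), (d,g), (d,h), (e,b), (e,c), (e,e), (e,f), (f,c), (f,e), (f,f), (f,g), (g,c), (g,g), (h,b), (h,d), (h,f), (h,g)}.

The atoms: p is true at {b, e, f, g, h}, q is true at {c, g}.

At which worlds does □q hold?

{g}

b: successors {b, c, d, e, g}; q there: b:F, c:T, d:F, e:F, g:T. ✗
c: successors {d, f}; q there: d:F, f:F. ✗
d: successors {b, f, g, h}; q there: b:F, f:F, g:T, h:F. ✗
e: successors {b, c, e, f}; q there: b:F, c:T, e:F, f:F. ✗
f: successors {c, e, f, g}; q there: c:T, e:F, f:F, g:T. ✗
g: successors {c, g}; q there: c:T, g:T. ✓
h: successors {b, d, f, g}; q there: b:F, d:F, f:F, g:T. ✗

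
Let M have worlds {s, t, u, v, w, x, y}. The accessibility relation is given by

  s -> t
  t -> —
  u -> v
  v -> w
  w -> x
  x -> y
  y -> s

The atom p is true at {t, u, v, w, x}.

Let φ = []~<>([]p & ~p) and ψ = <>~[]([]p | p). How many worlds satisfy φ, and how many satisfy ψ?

6 and 1

For []~<>([]p & ~p):
s: successors {t}; ~<>([]p & ~p) there: t:T. ✓
t: no successors, so []~<>([]p & ~p) holds vacuously. ✓
u: successors {v}; ~<>([]p & ~p) there: v:T. ✓
v: successors {w}; ~<>([]p & ~p) there: w:T. ✓
w: successors {x}; ~<>([]p & ~p) there: x:T. ✓
x: successors {y}; ~<>([]p & ~p) there: y:F. ✗
y: successors {s}; ~<>([]p & ~p) there: s:T. ✓
— 6 worlds.
For <>~[]([]p | p):
s: successors {t}; ~[]([]p | p) there: t:F. ✗
t: no successors, so <>~[]([]p | p) fails. ✗
u: successors {v}; ~[]([]p | p) there: v:F. ✗
v: successors {w}; ~[]([]p | p) there: w:F. ✗
w: successors {x}; ~[]([]p | p) there: x:T. ✓
x: successors {y}; ~[]([]p | p) there: y:F. ✗
y: successors {s}; ~[]([]p | p) there: s:F. ✗
— 1 world.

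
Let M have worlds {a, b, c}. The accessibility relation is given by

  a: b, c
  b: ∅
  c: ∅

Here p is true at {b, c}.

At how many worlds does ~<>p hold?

a: <>p is T. ✗
b: <>p is F. ✓
c: <>p is F. ✓
Satisfying worlds: {b, c}.

2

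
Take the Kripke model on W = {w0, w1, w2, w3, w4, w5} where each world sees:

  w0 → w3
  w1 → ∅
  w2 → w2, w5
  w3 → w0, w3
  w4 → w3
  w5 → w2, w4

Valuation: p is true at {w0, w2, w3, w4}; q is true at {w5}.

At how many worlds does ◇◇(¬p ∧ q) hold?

2

w0: successors {w3}; ◇(¬p ∧ q) there: w3:F. ✗
w1: no successors, so ◇◇(¬p ∧ q) fails. ✗
w2: successors {w2, w5}; ◇(¬p ∧ q) there: w2:T, w5:F. ✓
w3: successors {w0, w3}; ◇(¬p ∧ q) there: w0:F, w3:F. ✗
w4: successors {w3}; ◇(¬p ∧ q) there: w3:F. ✗
w5: successors {w2, w4}; ◇(¬p ∧ q) there: w2:T, w4:F. ✓
Satisfying worlds: {w2, w5}.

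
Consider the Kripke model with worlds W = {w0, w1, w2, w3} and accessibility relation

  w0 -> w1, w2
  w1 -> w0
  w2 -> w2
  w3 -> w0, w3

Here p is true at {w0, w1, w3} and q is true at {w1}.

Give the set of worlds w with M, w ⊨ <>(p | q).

w0: successors {w1, w2}; p | q there: w1:T, w2:F. ✓
w1: successors {w0}; p | q there: w0:T. ✓
w2: successors {w2}; p | q there: w2:F. ✗
w3: successors {w0, w3}; p | q there: w0:T, w3:T. ✓

{w0, w1, w3}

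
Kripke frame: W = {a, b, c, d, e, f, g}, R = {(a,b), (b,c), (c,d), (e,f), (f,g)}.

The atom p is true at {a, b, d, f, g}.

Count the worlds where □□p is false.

1

a: successors {b}; □p there: b:F. ✗
b: successors {c}; □p there: c:T. ✓
c: successors {d}; □p there: d:T. ✓
d: no successors, so □□p holds vacuously. ✓
e: successors {f}; □p there: f:T. ✓
f: successors {g}; □p there: g:T. ✓
g: no successors, so □□p holds vacuously. ✓
Satisfying worlds: {b, c, d, e, f, g}.
So □□p fails at the other 1 world.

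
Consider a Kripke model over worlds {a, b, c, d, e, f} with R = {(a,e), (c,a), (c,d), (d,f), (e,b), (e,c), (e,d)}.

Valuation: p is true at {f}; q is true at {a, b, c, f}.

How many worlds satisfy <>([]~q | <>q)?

a: successors {e}; []~q | <>q there: e:T. ✓
b: no successors, so <>([]~q | <>q) fails. ✗
c: successors {a, d}; []~q | <>q there: a:T, d:T. ✓
d: successors {f}; []~q | <>q there: f:T. ✓
e: successors {b, c, d}; []~q | <>q there: b:T, c:T, d:T. ✓
f: no successors, so <>([]~q | <>q) fails. ✗
Satisfying worlds: {a, c, d, e}.

4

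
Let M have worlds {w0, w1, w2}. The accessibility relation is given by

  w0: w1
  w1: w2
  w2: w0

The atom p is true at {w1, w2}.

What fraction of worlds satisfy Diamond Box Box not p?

1/3

w0: successors {w1}; Box Box not p there: w1:T. ✓
w1: successors {w2}; Box Box not p there: w2:F. ✗
w2: successors {w0}; Box Box not p there: w0:F. ✗
That's 1 of 3 worlds, so 1/3.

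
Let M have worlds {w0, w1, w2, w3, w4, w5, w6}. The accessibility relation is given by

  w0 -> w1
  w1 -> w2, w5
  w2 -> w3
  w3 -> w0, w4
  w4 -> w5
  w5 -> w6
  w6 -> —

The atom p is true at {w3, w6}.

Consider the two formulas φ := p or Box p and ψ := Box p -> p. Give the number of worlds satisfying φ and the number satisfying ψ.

4 and 5

For p or Box p:
w0: p is F, Box p is F. ✗
w1: p is F, Box p is F. ✗
w2: p is F, Box p is T. ✓
w3: p is T, Box p is F. ✓
w4: p is F, Box p is F. ✗
w5: p is F, Box p is T. ✓
w6: p is T, Box p is T. ✓
— 4 worlds.
For Box p -> p:
w0: Box p is F, p is F. ✓
w1: Box p is F, p is F. ✓
w2: Box p is T, p is F. ✗
w3: Box p is F, p is T. ✓
w4: Box p is F, p is F. ✓
w5: Box p is T, p is F. ✗
w6: Box p is T, p is T. ✓
— 5 worlds.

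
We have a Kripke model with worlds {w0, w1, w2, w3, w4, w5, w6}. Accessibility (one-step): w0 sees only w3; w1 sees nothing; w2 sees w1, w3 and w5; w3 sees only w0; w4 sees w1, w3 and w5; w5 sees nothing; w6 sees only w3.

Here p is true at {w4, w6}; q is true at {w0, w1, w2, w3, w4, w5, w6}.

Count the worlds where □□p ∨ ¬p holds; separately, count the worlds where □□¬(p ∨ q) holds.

5 and 2

For □□p ∨ ¬p:
w0: □□p is F, ¬p is T. ✓
w1: □□p is T, ¬p is T. ✓
w2: □□p is F, ¬p is T. ✓
w3: □□p is F, ¬p is T. ✓
w4: □□p is F, ¬p is F. ✗
w5: □□p is T, ¬p is T. ✓
w6: □□p is F, ¬p is F. ✗
— 5 worlds.
For □□¬(p ∨ q):
w0: successors {w3}; □¬(p ∨ q) there: w3:F. ✗
w1: no successors, so □□¬(p ∨ q) holds vacuously. ✓
w2: successors {w1, w3, w5}; □¬(p ∨ q) there: w1:T, w3:F, w5:T. ✗
w3: successors {w0}; □¬(p ∨ q) there: w0:F. ✗
w4: successors {w1, w3, w5}; □¬(p ∨ q) there: w1:T, w3:F, w5:T. ✗
w5: no successors, so □□¬(p ∨ q) holds vacuously. ✓
w6: successors {w3}; □¬(p ∨ q) there: w3:F. ✗
— 2 worlds.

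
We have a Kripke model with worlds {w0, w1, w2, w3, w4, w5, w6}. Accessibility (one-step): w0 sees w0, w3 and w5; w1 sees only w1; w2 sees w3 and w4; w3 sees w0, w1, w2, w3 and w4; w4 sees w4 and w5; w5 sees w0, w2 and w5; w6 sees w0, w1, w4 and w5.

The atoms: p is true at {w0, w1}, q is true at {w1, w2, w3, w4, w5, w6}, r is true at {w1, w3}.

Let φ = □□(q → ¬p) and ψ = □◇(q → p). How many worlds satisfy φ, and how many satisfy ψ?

2 and 2

For □□(q → ¬p):
w0: successors {w0, w3, w5}; □(q → ¬p) there: w0:T, w3:F, w5:T. ✗
w1: successors {w1}; □(q → ¬p) there: w1:F. ✗
w2: successors {w3, w4}; □(q → ¬p) there: w3:F, w4:T. ✗
w3: successors {w0, w1, w2, w3, w4}; □(q → ¬p) there: w0:T, w1:F, w2:T, w3:F, w4:T. ✗
w4: successors {w4, w5}; □(q → ¬p) there: w4:T, w5:T. ✓
w5: successors {w0, w2, w5}; □(q → ¬p) there: w0:T, w2:T, w5:T. ✓
w6: successors {w0, w1, w4, w5}; □(q → ¬p) there: w0:T, w1:F, w4:T, w5:T. ✗
— 2 worlds.
For □◇(q → p):
w0: successors {w0, w3, w5}; ◇(q → p) there: w0:T, w3:T, w5:T. ✓
w1: successors {w1}; ◇(q → p) there: w1:T. ✓
w2: successors {w3, w4}; ◇(q → p) there: w3:T, w4:F. ✗
w3: successors {w0, w1, w2, w3, w4}; ◇(q → p) there: w0:T, w1:T, w2:F, w3:T, w4:F. ✗
w4: successors {w4, w5}; ◇(q → p) there: w4:F, w5:T. ✗
w5: successors {w0, w2, w5}; ◇(q → p) there: w0:T, w2:F, w5:T. ✗
w6: successors {w0, w1, w4, w5}; ◇(q → p) there: w0:T, w1:T, w4:F, w5:T. ✗
— 2 worlds.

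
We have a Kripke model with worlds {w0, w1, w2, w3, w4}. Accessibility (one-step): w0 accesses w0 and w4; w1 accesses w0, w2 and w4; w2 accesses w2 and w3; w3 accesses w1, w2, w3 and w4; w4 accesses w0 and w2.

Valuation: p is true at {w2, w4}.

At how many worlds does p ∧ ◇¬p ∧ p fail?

w0: p is F, ◇¬p ∧ p is F. ✗
w1: p is F, ◇¬p ∧ p is F. ✗
w2: p is T, ◇¬p ∧ p is T. ✓
w3: p is F, ◇¬p ∧ p is F. ✗
w4: p is T, ◇¬p ∧ p is T. ✓
Satisfying worlds: {w2, w4}.
So p ∧ ◇¬p ∧ p fails at the other 3 worlds.

3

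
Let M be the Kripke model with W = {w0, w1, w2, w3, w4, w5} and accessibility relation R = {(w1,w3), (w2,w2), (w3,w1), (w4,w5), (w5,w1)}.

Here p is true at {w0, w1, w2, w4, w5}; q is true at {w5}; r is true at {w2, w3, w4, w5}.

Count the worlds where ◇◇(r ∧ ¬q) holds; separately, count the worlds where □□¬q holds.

3 and 6

For ◇◇(r ∧ ¬q):
w0: no successors, so ◇◇(r ∧ ¬q) fails. ✗
w1: successors {w3}; ◇(r ∧ ¬q) there: w3:F. ✗
w2: successors {w2}; ◇(r ∧ ¬q) there: w2:T. ✓
w3: successors {w1}; ◇(r ∧ ¬q) there: w1:T. ✓
w4: successors {w5}; ◇(r ∧ ¬q) there: w5:F. ✗
w5: successors {w1}; ◇(r ∧ ¬q) there: w1:T. ✓
— 3 worlds.
For □□¬q:
w0: no successors, so □□¬q holds vacuously. ✓
w1: successors {w3}; □¬q there: w3:T. ✓
w2: successors {w2}; □¬q there: w2:T. ✓
w3: successors {w1}; □¬q there: w1:T. ✓
w4: successors {w5}; □¬q there: w5:T. ✓
w5: successors {w1}; □¬q there: w1:T. ✓
— 6 worlds.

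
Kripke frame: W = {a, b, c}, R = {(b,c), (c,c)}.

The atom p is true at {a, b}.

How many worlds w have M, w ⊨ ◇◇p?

0

a: no successors, so ◇◇p fails. ✗
b: successors {c}; ◇p there: c:F. ✗
c: successors {c}; ◇p there: c:F. ✗
Satisfying worlds: ∅.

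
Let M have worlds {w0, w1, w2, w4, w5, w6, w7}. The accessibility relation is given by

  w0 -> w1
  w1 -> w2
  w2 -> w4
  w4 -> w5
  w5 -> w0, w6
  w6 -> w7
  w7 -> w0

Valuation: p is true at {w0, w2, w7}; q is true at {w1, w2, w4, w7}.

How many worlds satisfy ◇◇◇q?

w0: successors {w1}; ◇◇q there: w1:T. ✓
w1: successors {w2}; ◇◇q there: w2:F. ✗
w2: successors {w4}; ◇◇q there: w4:F. ✗
w4: successors {w5}; ◇◇q there: w5:T. ✓
w5: successors {w0, w6}; ◇◇q there: w0:T, w6:F. ✓
w6: successors {w7}; ◇◇q there: w7:T. ✓
w7: successors {w0}; ◇◇q there: w0:T. ✓
Satisfying worlds: {w0, w4, w5, w6, w7}.

5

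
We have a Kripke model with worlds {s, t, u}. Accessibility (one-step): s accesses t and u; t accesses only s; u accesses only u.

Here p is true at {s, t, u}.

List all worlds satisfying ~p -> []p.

s: ~p is F, []p is T. ✓
t: ~p is F, []p is T. ✓
u: ~p is F, []p is T. ✓

{s, t, u}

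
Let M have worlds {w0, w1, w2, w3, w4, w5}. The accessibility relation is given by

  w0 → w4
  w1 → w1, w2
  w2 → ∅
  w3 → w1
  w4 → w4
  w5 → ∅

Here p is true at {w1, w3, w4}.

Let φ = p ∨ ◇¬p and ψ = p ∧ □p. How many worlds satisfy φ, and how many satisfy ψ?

3 and 2

For p ∨ ◇¬p:
w0: p is F, ◇¬p is F. ✗
w1: p is T, ◇¬p is T. ✓
w2: p is F, ◇¬p is F. ✗
w3: p is T, ◇¬p is F. ✓
w4: p is T, ◇¬p is F. ✓
w5: p is F, ◇¬p is F. ✗
— 3 worlds.
For p ∧ □p:
w0: p is F, □p is T. ✗
w1: p is T, □p is F. ✗
w2: p is F, □p is T. ✗
w3: p is T, □p is T. ✓
w4: p is T, □p is T. ✓
w5: p is F, □p is T. ✗
— 2 worlds.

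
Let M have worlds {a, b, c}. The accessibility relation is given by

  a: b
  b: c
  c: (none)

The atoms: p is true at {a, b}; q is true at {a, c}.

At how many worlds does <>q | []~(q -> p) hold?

a: <>q is F, []~(q -> p) is F. ✗
b: <>q is T, []~(q -> p) is T. ✓
c: <>q is F, []~(q -> p) is T. ✓
Satisfying worlds: {b, c}.

2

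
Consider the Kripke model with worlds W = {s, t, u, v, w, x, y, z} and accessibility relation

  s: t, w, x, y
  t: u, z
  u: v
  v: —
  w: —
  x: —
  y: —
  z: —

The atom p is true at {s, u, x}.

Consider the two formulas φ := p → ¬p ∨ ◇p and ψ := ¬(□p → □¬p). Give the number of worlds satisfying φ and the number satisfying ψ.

For p → ¬p ∨ ◇p:
s: p is T, ¬p ∨ ◇p is T. ✓
t: p is F, ¬p ∨ ◇p is T. ✓
u: p is T, ¬p ∨ ◇p is F. ✗
v: p is F, ¬p ∨ ◇p is T. ✓
w: p is F, ¬p ∨ ◇p is T. ✓
x: p is T, ¬p ∨ ◇p is F. ✗
y: p is F, ¬p ∨ ◇p is T. ✓
z: p is F, ¬p ∨ ◇p is T. ✓
— 6 worlds.
For ¬(□p → □¬p):
s: □p → □¬p is T. ✗
t: □p → □¬p is T. ✗
u: □p → □¬p is T. ✗
v: □p → □¬p is T. ✗
w: □p → □¬p is T. ✗
x: □p → □¬p is T. ✗
y: □p → □¬p is T. ✗
z: □p → □¬p is T. ✗
— 0 worlds.

6 and 0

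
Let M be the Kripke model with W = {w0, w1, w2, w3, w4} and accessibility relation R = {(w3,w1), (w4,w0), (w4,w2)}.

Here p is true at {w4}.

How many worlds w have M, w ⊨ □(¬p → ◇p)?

w0: no successors, so □(¬p → ◇p) holds vacuously. ✓
w1: no successors, so □(¬p → ◇p) holds vacuously. ✓
w2: no successors, so □(¬p → ◇p) holds vacuously. ✓
w3: successors {w1}; ¬p → ◇p there: w1:F. ✗
w4: successors {w0, w2}; ¬p → ◇p there: w0:F, w2:F. ✗
Satisfying worlds: {w0, w1, w2}.

3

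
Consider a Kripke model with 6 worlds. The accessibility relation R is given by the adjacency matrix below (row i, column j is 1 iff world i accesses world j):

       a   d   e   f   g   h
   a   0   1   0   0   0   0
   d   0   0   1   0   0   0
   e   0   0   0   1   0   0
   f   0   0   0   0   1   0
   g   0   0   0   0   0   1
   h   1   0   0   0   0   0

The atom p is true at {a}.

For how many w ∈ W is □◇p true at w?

a: successors {d}; ◇p there: d:F. ✗
d: successors {e}; ◇p there: e:F. ✗
e: successors {f}; ◇p there: f:F. ✗
f: successors {g}; ◇p there: g:F. ✗
g: successors {h}; ◇p there: h:T. ✓
h: successors {a}; ◇p there: a:F. ✗
Satisfying worlds: {g}.

1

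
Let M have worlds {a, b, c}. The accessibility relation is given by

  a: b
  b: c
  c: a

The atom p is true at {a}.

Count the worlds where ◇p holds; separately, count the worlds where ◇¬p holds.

For ◇p:
a: successors {b}; p there: b:F. ✗
b: successors {c}; p there: c:F. ✗
c: successors {a}; p there: a:T. ✓
— 1 world.
For ◇¬p:
a: successors {b}; ¬p there: b:T. ✓
b: successors {c}; ¬p there: c:T. ✓
c: successors {a}; ¬p there: a:F. ✗
— 2 worlds.

1 and 2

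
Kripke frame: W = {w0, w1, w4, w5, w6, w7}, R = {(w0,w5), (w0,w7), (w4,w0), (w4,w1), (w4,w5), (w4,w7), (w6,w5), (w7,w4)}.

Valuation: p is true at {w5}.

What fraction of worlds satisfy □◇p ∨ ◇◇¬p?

5/6

w0: □◇p is F, ◇◇¬p is T. ✓
w1: □◇p is T, ◇◇¬p is F. ✓
w4: □◇p is F, ◇◇¬p is T. ✓
w5: □◇p is T, ◇◇¬p is F. ✓
w6: □◇p is F, ◇◇¬p is F. ✗
w7: □◇p is T, ◇◇¬p is T. ✓
That's 5 of 6 worlds, so 5/6.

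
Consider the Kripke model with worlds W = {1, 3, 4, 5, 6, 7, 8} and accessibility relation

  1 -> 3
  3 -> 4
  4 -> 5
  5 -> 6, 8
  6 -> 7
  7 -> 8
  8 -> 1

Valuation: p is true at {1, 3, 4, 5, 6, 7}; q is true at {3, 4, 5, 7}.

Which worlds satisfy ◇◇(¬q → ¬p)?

{1, 3, 4, 5, 6, 8}

1: successors {3}; ◇(¬q → ¬p) there: 3:T. ✓
3: successors {4}; ◇(¬q → ¬p) there: 4:T. ✓
4: successors {5}; ◇(¬q → ¬p) there: 5:T. ✓
5: successors {6, 8}; ◇(¬q → ¬p) there: 6:T, 8:F. ✓
6: successors {7}; ◇(¬q → ¬p) there: 7:T. ✓
7: successors {8}; ◇(¬q → ¬p) there: 8:F. ✗
8: successors {1}; ◇(¬q → ¬p) there: 1:T. ✓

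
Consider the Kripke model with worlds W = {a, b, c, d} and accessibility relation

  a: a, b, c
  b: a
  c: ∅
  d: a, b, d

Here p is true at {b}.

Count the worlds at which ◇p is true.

a: successors {a, b, c}; p there: a:F, b:T, c:F. ✓
b: successors {a}; p there: a:F. ✗
c: no successors, so ◇p fails. ✗
d: successors {a, b, d}; p there: a:F, b:T, d:F. ✓
Satisfying worlds: {a, d}.

2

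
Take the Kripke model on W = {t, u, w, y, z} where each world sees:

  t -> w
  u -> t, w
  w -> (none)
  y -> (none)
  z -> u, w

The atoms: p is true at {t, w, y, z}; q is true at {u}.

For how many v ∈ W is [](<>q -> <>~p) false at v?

t: successors {w}; <>q -> <>~p there: w:T. ✓
u: successors {t, w}; <>q -> <>~p there: t:T, w:T. ✓
w: no successors, so [](<>q -> <>~p) holds vacuously. ✓
y: no successors, so [](<>q -> <>~p) holds vacuously. ✓
z: successors {u, w}; <>q -> <>~p there: u:T, w:T. ✓
Satisfying worlds: {t, u, w, y, z}.
So [](<>q -> <>~p) fails at the other 0 worlds.

0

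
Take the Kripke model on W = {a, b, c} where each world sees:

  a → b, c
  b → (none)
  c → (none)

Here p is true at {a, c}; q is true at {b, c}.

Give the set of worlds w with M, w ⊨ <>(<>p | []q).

{a}

a: successors {b, c}; <>p | []q there: b:T, c:T. ✓
b: no successors, so <>(<>p | []q) fails. ✗
c: no successors, so <>(<>p | []q) fails. ✗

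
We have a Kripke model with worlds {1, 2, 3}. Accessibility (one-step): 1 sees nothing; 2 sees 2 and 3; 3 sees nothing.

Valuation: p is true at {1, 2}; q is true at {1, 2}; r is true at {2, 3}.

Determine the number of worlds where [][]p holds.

1: no successors, so [][]p holds vacuously. ✓
2: successors {2, 3}; []p there: 2:F, 3:T. ✗
3: no successors, so [][]p holds vacuously. ✓
Satisfying worlds: {1, 3}.

2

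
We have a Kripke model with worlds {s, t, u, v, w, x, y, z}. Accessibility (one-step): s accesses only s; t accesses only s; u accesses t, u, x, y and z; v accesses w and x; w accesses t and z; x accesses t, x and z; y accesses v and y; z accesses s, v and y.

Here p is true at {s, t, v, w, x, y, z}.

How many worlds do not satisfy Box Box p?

s: successors {s}; Box p there: s:T. ✓
t: successors {s}; Box p there: s:T. ✓
u: successors {t, u, x, y, z}; Box p there: t:T, u:F, x:T, y:T, z:T. ✗
v: successors {w, x}; Box p there: w:T, x:T. ✓
w: successors {t, z}; Box p there: t:T, z:T. ✓
x: successors {t, x, z}; Box p there: t:T, x:T, z:T. ✓
y: successors {v, y}; Box p there: v:T, y:T. ✓
z: successors {s, v, y}; Box p there: s:T, v:T, y:T. ✓
Satisfying worlds: {s, t, v, w, x, y, z}.
So Box Box p fails at the other 1 world.

1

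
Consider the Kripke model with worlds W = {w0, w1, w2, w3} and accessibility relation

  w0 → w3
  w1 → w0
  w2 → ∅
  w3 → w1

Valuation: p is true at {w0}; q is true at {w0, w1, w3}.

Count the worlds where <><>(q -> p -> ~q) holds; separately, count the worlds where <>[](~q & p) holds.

For <><>(q -> p -> ~q):
w0: successors {w3}; <>(q -> p -> ~q) there: w3:T. ✓
w1: successors {w0}; <>(q -> p -> ~q) there: w0:T. ✓
w2: no successors, so <><>(q -> p -> ~q) fails. ✗
w3: successors {w1}; <>(q -> p -> ~q) there: w1:F. ✗
— 2 worlds.
For <>[](~q & p):
w0: successors {w3}; [](~q & p) there: w3:F. ✗
w1: successors {w0}; [](~q & p) there: w0:F. ✗
w2: no successors, so <>[](~q & p) fails. ✗
w3: successors {w1}; [](~q & p) there: w1:F. ✗
— 0 worlds.

2 and 0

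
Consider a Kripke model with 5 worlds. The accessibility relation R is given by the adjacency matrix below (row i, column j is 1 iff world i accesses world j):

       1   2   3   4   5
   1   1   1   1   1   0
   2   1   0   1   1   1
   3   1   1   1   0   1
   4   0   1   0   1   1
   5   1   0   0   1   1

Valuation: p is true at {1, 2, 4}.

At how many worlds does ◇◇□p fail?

1: successors {1, 2, 3, 4}; ◇□p there: 1:F, 2:F, 3:F, 4:F. ✗
2: successors {1, 3, 4, 5}; ◇□p there: 1:F, 3:F, 4:F, 5:F. ✗
3: successors {1, 2, 3, 5}; ◇□p there: 1:F, 2:F, 3:F, 5:F. ✗
4: successors {2, 4, 5}; ◇□p there: 2:F, 4:F, 5:F. ✗
5: successors {1, 4, 5}; ◇□p there: 1:F, 4:F, 5:F. ✗
Satisfying worlds: ∅.
So ◇◇□p fails at the other 5 worlds.

5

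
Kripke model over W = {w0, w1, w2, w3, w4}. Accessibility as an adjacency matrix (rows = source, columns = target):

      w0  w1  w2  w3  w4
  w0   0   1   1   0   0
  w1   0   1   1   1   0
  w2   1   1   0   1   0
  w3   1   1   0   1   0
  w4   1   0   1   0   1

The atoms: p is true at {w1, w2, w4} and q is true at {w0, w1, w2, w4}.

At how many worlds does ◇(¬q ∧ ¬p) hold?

w0: successors {w1, w2}; ¬q ∧ ¬p there: w1:F, w2:F. ✗
w1: successors {w1, w2, w3}; ¬q ∧ ¬p there: w1:F, w2:F, w3:T. ✓
w2: successors {w0, w1, w3}; ¬q ∧ ¬p there: w0:F, w1:F, w3:T. ✓
w3: successors {w0, w1, w3}; ¬q ∧ ¬p there: w0:F, w1:F, w3:T. ✓
w4: successors {w0, w2, w4}; ¬q ∧ ¬p there: w0:F, w2:F, w4:F. ✗
Satisfying worlds: {w1, w2, w3}.

3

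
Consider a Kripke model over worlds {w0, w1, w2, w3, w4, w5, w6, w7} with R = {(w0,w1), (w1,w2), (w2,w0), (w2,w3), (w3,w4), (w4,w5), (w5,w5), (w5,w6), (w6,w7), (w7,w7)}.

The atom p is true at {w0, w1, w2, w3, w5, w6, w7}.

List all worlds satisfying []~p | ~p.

{w3, w4}

w0: []~p is F, ~p is F. ✗
w1: []~p is F, ~p is F. ✗
w2: []~p is F, ~p is F. ✗
w3: []~p is T, ~p is F. ✓
w4: []~p is F, ~p is T. ✓
w5: []~p is F, ~p is F. ✗
w6: []~p is F, ~p is F. ✗
w7: []~p is F, ~p is F. ✗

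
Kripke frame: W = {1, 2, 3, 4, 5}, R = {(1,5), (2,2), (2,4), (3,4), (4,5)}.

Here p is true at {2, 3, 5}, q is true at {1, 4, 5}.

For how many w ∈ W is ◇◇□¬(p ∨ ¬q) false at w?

3

1: successors {5}; ◇□¬(p ∨ ¬q) there: 5:F. ✗
2: successors {2, 4}; ◇□¬(p ∨ ¬q) there: 2:F, 4:T. ✓
3: successors {4}; ◇□¬(p ∨ ¬q) there: 4:T. ✓
4: successors {5}; ◇□¬(p ∨ ¬q) there: 5:F. ✗
5: no successors, so ◇◇□¬(p ∨ ¬q) fails. ✗
Satisfying worlds: {2, 3}.
So ◇◇□¬(p ∨ ¬q) fails at the other 3 worlds.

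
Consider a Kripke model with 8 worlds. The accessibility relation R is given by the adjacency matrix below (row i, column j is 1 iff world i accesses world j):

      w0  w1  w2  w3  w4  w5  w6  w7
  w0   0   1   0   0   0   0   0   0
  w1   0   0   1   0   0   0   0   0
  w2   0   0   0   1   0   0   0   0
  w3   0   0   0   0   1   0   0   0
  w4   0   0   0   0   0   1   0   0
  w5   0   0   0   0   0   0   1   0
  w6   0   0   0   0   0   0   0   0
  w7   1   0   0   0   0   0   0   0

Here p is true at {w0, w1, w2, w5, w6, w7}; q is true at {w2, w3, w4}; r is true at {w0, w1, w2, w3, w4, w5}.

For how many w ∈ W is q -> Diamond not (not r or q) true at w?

6

w0: q is F, Diamond not (not r or q) is T. ✓
w1: q is F, Diamond not (not r or q) is F. ✓
w2: q is T, Diamond not (not r or q) is F. ✗
w3: q is T, Diamond not (not r or q) is F. ✗
w4: q is T, Diamond not (not r or q) is T. ✓
w5: q is F, Diamond not (not r or q) is F. ✓
w6: q is F, Diamond not (not r or q) is F. ✓
w7: q is F, Diamond not (not r or q) is T. ✓
Satisfying worlds: {w0, w1, w4, w5, w6, w7}.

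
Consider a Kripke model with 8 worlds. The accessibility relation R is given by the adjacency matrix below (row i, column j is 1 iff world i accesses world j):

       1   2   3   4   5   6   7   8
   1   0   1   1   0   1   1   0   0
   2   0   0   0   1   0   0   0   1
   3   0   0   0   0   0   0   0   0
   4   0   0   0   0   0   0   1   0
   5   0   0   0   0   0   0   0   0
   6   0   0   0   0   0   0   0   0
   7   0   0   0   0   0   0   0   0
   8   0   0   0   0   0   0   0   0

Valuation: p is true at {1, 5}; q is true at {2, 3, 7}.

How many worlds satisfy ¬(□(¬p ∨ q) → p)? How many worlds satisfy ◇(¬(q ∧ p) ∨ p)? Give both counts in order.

For ¬(□(¬p ∨ q) → p):
1: □(¬p ∨ q) → p is T. ✗
2: □(¬p ∨ q) → p is F. ✓
3: □(¬p ∨ q) → p is F. ✓
4: □(¬p ∨ q) → p is F. ✓
5: □(¬p ∨ q) → p is T. ✗
6: □(¬p ∨ q) → p is F. ✓
7: □(¬p ∨ q) → p is F. ✓
8: □(¬p ∨ q) → p is F. ✓
— 6 worlds.
For ◇(¬(q ∧ p) ∨ p):
1: successors {2, 3, 5, 6}; ¬(q ∧ p) ∨ p there: 2:T, 3:T, 5:T, 6:T. ✓
2: successors {4, 8}; ¬(q ∧ p) ∨ p there: 4:T, 8:T. ✓
3: no successors, so ◇(¬(q ∧ p) ∨ p) fails. ✗
4: successors {7}; ¬(q ∧ p) ∨ p there: 7:T. ✓
5: no successors, so ◇(¬(q ∧ p) ∨ p) fails. ✗
6: no successors, so ◇(¬(q ∧ p) ∨ p) fails. ✗
7: no successors, so ◇(¬(q ∧ p) ∨ p) fails. ✗
8: no successors, so ◇(¬(q ∧ p) ∨ p) fails. ✗
— 3 worlds.

6 and 3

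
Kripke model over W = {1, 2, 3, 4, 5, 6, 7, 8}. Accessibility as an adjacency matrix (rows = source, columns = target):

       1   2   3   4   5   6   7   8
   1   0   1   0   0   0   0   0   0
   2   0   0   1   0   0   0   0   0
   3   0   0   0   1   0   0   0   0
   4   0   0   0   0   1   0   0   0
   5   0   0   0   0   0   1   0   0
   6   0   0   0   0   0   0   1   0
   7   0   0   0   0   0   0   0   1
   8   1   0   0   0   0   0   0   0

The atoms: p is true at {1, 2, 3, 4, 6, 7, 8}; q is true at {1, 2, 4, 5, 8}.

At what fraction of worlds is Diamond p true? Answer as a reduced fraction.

1: successors {2}; p there: 2:T. ✓
2: successors {3}; p there: 3:T. ✓
3: successors {4}; p there: 4:T. ✓
4: successors {5}; p there: 5:F. ✗
5: successors {6}; p there: 6:T. ✓
6: successors {7}; p there: 7:T. ✓
7: successors {8}; p there: 8:T. ✓
8: successors {1}; p there: 1:T. ✓
That's 7 of 8 worlds, so 7/8.

7/8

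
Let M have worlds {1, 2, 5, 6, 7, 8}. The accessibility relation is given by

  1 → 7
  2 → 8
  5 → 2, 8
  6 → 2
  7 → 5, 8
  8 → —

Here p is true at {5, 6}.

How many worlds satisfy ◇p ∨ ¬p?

4

1: ◇p is F, ¬p is T. ✓
2: ◇p is F, ¬p is T. ✓
5: ◇p is F, ¬p is F. ✗
6: ◇p is F, ¬p is F. ✗
7: ◇p is T, ¬p is T. ✓
8: ◇p is F, ¬p is T. ✓
Satisfying worlds: {1, 2, 7, 8}.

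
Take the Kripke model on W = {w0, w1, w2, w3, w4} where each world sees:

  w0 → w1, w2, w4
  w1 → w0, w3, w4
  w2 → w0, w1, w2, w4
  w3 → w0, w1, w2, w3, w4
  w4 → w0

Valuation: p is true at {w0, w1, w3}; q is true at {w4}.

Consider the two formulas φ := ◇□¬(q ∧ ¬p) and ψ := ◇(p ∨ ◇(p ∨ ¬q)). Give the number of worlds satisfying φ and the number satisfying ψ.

4 and 5

For ◇□¬(q ∧ ¬p):
w0: successors {w1, w2, w4}; □¬(q ∧ ¬p) there: w1:F, w2:F, w4:T. ✓
w1: successors {w0, w3, w4}; □¬(q ∧ ¬p) there: w0:F, w3:F, w4:T. ✓
w2: successors {w0, w1, w2, w4}; □¬(q ∧ ¬p) there: w0:F, w1:F, w2:F, w4:T. ✓
w3: successors {w0, w1, w2, w3, w4}; □¬(q ∧ ¬p) there: w0:F, w1:F, w2:F, w3:F, w4:T. ✓
w4: successors {w0}; □¬(q ∧ ¬p) there: w0:F. ✗
— 4 worlds.
For ◇(p ∨ ◇(p ∨ ¬q)):
w0: successors {w1, w2, w4}; p ∨ ◇(p ∨ ¬q) there: w1:T, w2:T, w4:T. ✓
w1: successors {w0, w3, w4}; p ∨ ◇(p ∨ ¬q) there: w0:T, w3:T, w4:T. ✓
w2: successors {w0, w1, w2, w4}; p ∨ ◇(p ∨ ¬q) there: w0:T, w1:T, w2:T, w4:T. ✓
w3: successors {w0, w1, w2, w3, w4}; p ∨ ◇(p ∨ ¬q) there: w0:T, w1:T, w2:T, w3:T, w4:T. ✓
w4: successors {w0}; p ∨ ◇(p ∨ ¬q) there: w0:T. ✓
— 5 worlds.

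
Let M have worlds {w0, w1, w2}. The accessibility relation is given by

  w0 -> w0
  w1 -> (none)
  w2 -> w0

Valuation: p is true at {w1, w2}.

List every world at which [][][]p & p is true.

w0: [][][]p is F, p is F. ✗
w1: [][][]p is T, p is T. ✓
w2: [][][]p is F, p is T. ✗

{w1}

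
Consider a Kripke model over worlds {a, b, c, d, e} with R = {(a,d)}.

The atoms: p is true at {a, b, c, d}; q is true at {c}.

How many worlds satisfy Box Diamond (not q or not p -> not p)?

4

a: successors {d}; Diamond (not q or not p -> not p) there: d:F. ✗
b: no successors, so Box Diamond (not q or not p -> not p) holds vacuously. ✓
c: no successors, so Box Diamond (not q or not p -> not p) holds vacuously. ✓
d: no successors, so Box Diamond (not q or not p -> not p) holds vacuously. ✓
e: no successors, so Box Diamond (not q or not p -> not p) holds vacuously. ✓
Satisfying worlds: {b, c, d, e}.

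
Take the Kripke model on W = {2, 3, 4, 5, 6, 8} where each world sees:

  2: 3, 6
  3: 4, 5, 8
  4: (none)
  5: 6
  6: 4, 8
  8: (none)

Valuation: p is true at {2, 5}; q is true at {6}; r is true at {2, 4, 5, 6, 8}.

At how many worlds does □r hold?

2: successors {3, 6}; r there: 3:F, 6:T. ✗
3: successors {4, 5, 8}; r there: 4:T, 5:T, 8:T. ✓
4: no successors, so □r holds vacuously. ✓
5: successors {6}; r there: 6:T. ✓
6: successors {4, 8}; r there: 4:T, 8:T. ✓
8: no successors, so □r holds vacuously. ✓
Satisfying worlds: {3, 4, 5, 6, 8}.

5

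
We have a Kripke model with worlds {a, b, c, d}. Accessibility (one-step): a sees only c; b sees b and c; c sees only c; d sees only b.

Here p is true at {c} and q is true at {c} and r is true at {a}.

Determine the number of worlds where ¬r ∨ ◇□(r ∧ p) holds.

a: ¬r is F, ◇□(r ∧ p) is F. ✗
b: ¬r is T, ◇□(r ∧ p) is F. ✓
c: ¬r is T, ◇□(r ∧ p) is F. ✓
d: ¬r is T, ◇□(r ∧ p) is F. ✓
Satisfying worlds: {b, c, d}.

3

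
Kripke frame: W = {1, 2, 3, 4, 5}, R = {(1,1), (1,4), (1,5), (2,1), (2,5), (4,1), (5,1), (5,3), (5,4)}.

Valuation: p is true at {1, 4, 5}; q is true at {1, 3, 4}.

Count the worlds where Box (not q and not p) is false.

4

1: successors {1, 4, 5}; not q and not p there: 1:F, 4:F, 5:F. ✗
2: successors {1, 5}; not q and not p there: 1:F, 5:F. ✗
3: no successors, so Box (not q and not p) holds vacuously. ✓
4: successors {1}; not q and not p there: 1:F. ✗
5: successors {1, 3, 4}; not q and not p there: 1:F, 3:F, 4:F. ✗
Satisfying worlds: {3}.
So Box (not q and not p) fails at the other 4 worlds.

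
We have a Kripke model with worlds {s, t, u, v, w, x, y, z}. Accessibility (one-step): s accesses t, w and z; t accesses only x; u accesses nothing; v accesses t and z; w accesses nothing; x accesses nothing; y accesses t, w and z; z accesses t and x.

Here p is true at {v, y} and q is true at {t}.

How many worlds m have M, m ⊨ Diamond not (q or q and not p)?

5

s: successors {t, w, z}; not (q or q and not p) there: t:F, w:T, z:T. ✓
t: successors {x}; not (q or q and not p) there: x:T. ✓
u: no successors, so Diamond not (q or q and not p) fails. ✗
v: successors {t, z}; not (q or q and not p) there: t:F, z:T. ✓
w: no successors, so Diamond not (q or q and not p) fails. ✗
x: no successors, so Diamond not (q or q and not p) fails. ✗
y: successors {t, w, z}; not (q or q and not p) there: t:F, w:T, z:T. ✓
z: successors {t, x}; not (q or q and not p) there: t:F, x:T. ✓
Satisfying worlds: {s, t, v, y, z}.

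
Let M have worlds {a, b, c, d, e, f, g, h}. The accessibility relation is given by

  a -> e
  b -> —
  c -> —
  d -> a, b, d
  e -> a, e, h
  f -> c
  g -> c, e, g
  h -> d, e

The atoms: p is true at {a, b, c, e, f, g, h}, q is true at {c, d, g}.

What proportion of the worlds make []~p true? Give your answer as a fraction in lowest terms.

a: successors {e}; ~p there: e:F. ✗
b: no successors, so []~p holds vacuously. ✓
c: no successors, so []~p holds vacuously. ✓
d: successors {a, b, d}; ~p there: a:F, b:F, d:T. ✗
e: successors {a, e, h}; ~p there: a:F, e:F, h:F. ✗
f: successors {c}; ~p there: c:F. ✗
g: successors {c, e, g}; ~p there: c:F, e:F, g:F. ✗
h: successors {d, e}; ~p there: d:T, e:F. ✗
That's 2 of 8 worlds, so 2/8 = 1/4.

1/4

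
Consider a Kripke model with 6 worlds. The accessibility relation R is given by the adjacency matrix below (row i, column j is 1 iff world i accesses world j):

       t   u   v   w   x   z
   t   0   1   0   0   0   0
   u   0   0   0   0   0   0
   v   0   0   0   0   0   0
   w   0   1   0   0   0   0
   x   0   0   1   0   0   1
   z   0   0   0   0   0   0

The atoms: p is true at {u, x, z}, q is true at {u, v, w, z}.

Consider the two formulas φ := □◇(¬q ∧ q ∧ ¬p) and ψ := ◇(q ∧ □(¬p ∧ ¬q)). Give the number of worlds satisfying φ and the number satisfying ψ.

For □◇(¬q ∧ q ∧ ¬p):
t: successors {u}; ◇(¬q ∧ q ∧ ¬p) there: u:F. ✗
u: no successors, so □◇(¬q ∧ q ∧ ¬p) holds vacuously. ✓
v: no successors, so □◇(¬q ∧ q ∧ ¬p) holds vacuously. ✓
w: successors {u}; ◇(¬q ∧ q ∧ ¬p) there: u:F. ✗
x: successors {v, z}; ◇(¬q ∧ q ∧ ¬p) there: v:F, z:F. ✗
z: no successors, so □◇(¬q ∧ q ∧ ¬p) holds vacuously. ✓
— 3 worlds.
For ◇(q ∧ □(¬p ∧ ¬q)):
t: successors {u}; q ∧ □(¬p ∧ ¬q) there: u:T. ✓
u: no successors, so ◇(q ∧ □(¬p ∧ ¬q)) fails. ✗
v: no successors, so ◇(q ∧ □(¬p ∧ ¬q)) fails. ✗
w: successors {u}; q ∧ □(¬p ∧ ¬q) there: u:T. ✓
x: successors {v, z}; q ∧ □(¬p ∧ ¬q) there: v:T, z:T. ✓
z: no successors, so ◇(q ∧ □(¬p ∧ ¬q)) fails. ✗
— 3 worlds.

3 and 3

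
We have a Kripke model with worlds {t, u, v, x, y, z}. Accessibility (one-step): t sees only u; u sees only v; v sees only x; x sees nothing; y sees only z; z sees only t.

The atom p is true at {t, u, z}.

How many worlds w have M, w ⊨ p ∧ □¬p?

1

t: p is T, □¬p is F. ✗
u: p is T, □¬p is T. ✓
v: p is F, □¬p is T. ✗
x: p is F, □¬p is T. ✗
y: p is F, □¬p is F. ✗
z: p is T, □¬p is F. ✗
Satisfying worlds: {u}.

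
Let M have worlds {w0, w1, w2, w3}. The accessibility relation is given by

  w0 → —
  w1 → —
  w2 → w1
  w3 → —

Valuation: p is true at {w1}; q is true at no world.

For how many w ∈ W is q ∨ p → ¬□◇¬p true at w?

3

w0: q ∨ p is F, ¬□◇¬p is F. ✓
w1: q ∨ p is T, ¬□◇¬p is F. ✗
w2: q ∨ p is F, ¬□◇¬p is T. ✓
w3: q ∨ p is F, ¬□◇¬p is F. ✓
Satisfying worlds: {w0, w2, w3}.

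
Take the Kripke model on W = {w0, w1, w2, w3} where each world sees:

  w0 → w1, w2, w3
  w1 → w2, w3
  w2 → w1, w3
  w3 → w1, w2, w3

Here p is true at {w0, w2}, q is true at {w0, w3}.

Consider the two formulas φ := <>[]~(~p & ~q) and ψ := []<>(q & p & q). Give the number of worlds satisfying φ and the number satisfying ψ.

For <>[]~(~p & ~q):
w0: successors {w1, w2, w3}; []~(~p & ~q) there: w1:T, w2:F, w3:F. ✓
w1: successors {w2, w3}; []~(~p & ~q) there: w2:F, w3:F. ✗
w2: successors {w1, w3}; []~(~p & ~q) there: w1:T, w3:F. ✓
w3: successors {w1, w2, w3}; []~(~p & ~q) there: w1:T, w2:F, w3:F. ✓
— 3 worlds.
For []<>(q & p & q):
w0: successors {w1, w2, w3}; <>(q & p & q) there: w1:F, w2:F, w3:F. ✗
w1: successors {w2, w3}; <>(q & p & q) there: w2:F, w3:F. ✗
w2: successors {w1, w3}; <>(q & p & q) there: w1:F, w3:F. ✗
w3: successors {w1, w2, w3}; <>(q & p & q) there: w1:F, w2:F, w3:F. ✗
— 0 worlds.

3 and 0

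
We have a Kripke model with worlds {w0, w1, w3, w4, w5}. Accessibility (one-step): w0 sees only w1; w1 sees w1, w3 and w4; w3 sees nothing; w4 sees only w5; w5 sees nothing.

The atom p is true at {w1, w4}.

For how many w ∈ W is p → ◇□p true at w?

w0: p is F, ◇□p is F. ✓
w1: p is T, ◇□p is T. ✓
w3: p is F, ◇□p is F. ✓
w4: p is T, ◇□p is T. ✓
w5: p is F, ◇□p is F. ✓
Satisfying worlds: {w0, w1, w3, w4, w5}.

5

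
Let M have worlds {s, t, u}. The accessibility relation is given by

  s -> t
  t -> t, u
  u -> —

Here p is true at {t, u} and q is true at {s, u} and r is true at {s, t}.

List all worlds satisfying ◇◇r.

s: successors {t}; ◇r there: t:T. ✓
t: successors {t, u}; ◇r there: t:T, u:F. ✓
u: no successors, so ◇◇r fails. ✗

{s, t}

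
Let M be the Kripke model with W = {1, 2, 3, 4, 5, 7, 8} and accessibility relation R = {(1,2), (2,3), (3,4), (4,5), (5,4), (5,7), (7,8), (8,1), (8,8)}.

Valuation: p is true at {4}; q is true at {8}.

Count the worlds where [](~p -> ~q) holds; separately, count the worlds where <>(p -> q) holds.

For [](~p -> ~q):
1: successors {2}; ~p -> ~q there: 2:T. ✓
2: successors {3}; ~p -> ~q there: 3:T. ✓
3: successors {4}; ~p -> ~q there: 4:T. ✓
4: successors {5}; ~p -> ~q there: 5:T. ✓
5: successors {4, 7}; ~p -> ~q there: 4:T, 7:T. ✓
7: successors {8}; ~p -> ~q there: 8:F. ✗
8: successors {1, 8}; ~p -> ~q there: 1:T, 8:F. ✗
— 5 worlds.
For <>(p -> q):
1: successors {2}; p -> q there: 2:T. ✓
2: successors {3}; p -> q there: 3:T. ✓
3: successors {4}; p -> q there: 4:F. ✗
4: successors {5}; p -> q there: 5:T. ✓
5: successors {4, 7}; p -> q there: 4:F, 7:T. ✓
7: successors {8}; p -> q there: 8:T. ✓
8: successors {1, 8}; p -> q there: 1:T, 8:T. ✓
— 6 worlds.

5 and 6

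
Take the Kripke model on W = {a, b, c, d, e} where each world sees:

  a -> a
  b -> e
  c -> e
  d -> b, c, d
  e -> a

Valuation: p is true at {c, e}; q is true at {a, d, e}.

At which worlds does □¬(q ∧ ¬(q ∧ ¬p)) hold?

{a, d, e}

a: successors {a}; ¬(q ∧ ¬(q ∧ ¬p)) there: a:T. ✓
b: successors {e}; ¬(q ∧ ¬(q ∧ ¬p)) there: e:F. ✗
c: successors {e}; ¬(q ∧ ¬(q ∧ ¬p)) there: e:F. ✗
d: successors {b, c, d}; ¬(q ∧ ¬(q ∧ ¬p)) there: b:T, c:T, d:T. ✓
e: successors {a}; ¬(q ∧ ¬(q ∧ ¬p)) there: a:T. ✓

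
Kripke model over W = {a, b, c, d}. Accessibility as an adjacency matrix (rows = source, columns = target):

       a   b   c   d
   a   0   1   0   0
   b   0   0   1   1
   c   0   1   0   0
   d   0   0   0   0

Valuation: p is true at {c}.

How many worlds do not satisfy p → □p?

1

a: p is F, □p is F. ✓
b: p is F, □p is F. ✓
c: p is T, □p is F. ✗
d: p is F, □p is T. ✓
Satisfying worlds: {a, b, d}.
So p → □p fails at the other 1 world.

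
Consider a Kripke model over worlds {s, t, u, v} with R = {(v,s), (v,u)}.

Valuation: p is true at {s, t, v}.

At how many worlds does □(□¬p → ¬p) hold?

3

s: no successors, so □(□¬p → ¬p) holds vacuously. ✓
t: no successors, so □(□¬p → ¬p) holds vacuously. ✓
u: no successors, so □(□¬p → ¬p) holds vacuously. ✓
v: successors {s, u}; □¬p → ¬p there: s:F, u:T. ✗
Satisfying worlds: {s, t, u}.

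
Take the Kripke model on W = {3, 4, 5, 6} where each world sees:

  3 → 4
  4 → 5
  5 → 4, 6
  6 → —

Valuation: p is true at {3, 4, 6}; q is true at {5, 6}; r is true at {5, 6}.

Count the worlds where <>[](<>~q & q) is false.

3: successors {4}; [](<>~q & q) there: 4:T. ✓
4: successors {5}; [](<>~q & q) there: 5:F. ✗
5: successors {4, 6}; [](<>~q & q) there: 4:T, 6:T. ✓
6: no successors, so <>[](<>~q & q) fails. ✗
Satisfying worlds: {3, 5}.
So <>[](<>~q & q) fails at the other 2 worlds.

2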